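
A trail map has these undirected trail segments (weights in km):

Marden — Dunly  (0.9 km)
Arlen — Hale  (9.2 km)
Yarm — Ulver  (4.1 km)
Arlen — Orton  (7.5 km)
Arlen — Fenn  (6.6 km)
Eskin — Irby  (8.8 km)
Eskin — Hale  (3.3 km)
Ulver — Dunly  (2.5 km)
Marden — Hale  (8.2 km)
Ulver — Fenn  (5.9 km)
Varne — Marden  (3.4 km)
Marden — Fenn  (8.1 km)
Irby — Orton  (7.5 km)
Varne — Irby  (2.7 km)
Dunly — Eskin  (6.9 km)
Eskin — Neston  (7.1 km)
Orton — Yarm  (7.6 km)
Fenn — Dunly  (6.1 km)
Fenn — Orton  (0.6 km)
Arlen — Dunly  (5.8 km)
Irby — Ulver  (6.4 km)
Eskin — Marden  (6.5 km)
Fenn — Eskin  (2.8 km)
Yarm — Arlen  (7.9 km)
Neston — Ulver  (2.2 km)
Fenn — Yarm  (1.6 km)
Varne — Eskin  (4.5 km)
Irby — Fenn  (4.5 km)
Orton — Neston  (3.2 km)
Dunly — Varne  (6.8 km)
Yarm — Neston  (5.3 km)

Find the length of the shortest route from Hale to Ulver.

Candidate routes:
Hale–Eskin–Fenn–Ulver: 3.3+2.8+5.9 = 12
Hale–Marden–Dunly–Ulver: 8.2+0.9+2.5 = 11.6
Hale–Eskin–Fenn–Yarm–Ulver: 3.3+2.8+1.6+4.1 = 11.8
The minimum is 11.6 km via Hale–Marden–Dunly–Ulver.

11.6 km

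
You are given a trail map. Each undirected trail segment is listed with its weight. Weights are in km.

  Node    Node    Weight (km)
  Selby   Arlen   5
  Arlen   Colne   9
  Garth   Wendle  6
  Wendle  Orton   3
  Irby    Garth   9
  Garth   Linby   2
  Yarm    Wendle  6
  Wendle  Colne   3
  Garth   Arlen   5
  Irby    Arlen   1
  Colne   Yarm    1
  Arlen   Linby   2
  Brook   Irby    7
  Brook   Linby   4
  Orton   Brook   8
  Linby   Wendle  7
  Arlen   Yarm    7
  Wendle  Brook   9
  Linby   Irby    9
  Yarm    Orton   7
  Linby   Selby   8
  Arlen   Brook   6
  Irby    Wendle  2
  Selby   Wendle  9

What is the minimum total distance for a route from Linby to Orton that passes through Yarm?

16 km

Shortest Linby→Yarm: Linby–Arlen–Yarm = 9
Best Yarm to Orton: Yarm–Orton costing 7
Total via Yarm: 9 + 7 = 16 km.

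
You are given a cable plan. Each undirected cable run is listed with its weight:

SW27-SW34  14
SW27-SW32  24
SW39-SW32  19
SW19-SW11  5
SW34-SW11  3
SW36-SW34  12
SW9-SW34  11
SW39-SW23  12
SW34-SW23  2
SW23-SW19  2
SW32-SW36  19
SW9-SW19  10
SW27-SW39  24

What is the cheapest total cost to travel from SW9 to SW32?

42

Shortest distances from SW9:
SW9: 0
SW19: 10  (via SW9)
SW34: 11  (via SW9)
SW23: 12  (via SW19)
SW11: 14  (via SW34)
SW36: 23  (via SW34)
SW39: 24  (via SW23)
SW27: 25  (via SW34)
SW32: 42  (via SW36)
Shortest route: SW9–SW34–SW36–SW32 = 42.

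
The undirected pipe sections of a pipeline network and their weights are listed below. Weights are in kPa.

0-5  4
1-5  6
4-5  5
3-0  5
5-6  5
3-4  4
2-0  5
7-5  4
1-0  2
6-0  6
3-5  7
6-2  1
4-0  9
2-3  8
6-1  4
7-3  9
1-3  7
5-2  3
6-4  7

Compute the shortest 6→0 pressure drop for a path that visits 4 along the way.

16 kPa

Shortest 6→4: 6–4 = 7
Best 4 to 0: 4–0 costing 9
Total via 4: 7 + 9 = 16 kPa.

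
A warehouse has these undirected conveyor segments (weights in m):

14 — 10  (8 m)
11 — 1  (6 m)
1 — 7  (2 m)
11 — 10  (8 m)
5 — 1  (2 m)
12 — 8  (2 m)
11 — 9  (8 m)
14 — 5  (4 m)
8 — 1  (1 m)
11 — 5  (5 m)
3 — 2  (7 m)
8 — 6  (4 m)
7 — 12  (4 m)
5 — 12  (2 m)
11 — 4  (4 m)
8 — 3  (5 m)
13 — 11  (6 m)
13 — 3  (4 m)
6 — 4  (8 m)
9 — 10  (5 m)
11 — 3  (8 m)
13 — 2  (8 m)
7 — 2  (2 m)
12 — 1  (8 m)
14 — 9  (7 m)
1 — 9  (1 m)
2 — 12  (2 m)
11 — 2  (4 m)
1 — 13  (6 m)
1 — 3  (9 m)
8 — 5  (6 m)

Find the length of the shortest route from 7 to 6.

7 m

Running Dijkstra from 7:
7: 0
1: 2  (via 7)
2: 2  (via 7)
8: 3  (via 1)
9: 3  (via 1)
5: 4  (via 1)
12: 4  (via 7)
11: 6  (via 2)
6: 7  (via 8)
Shortest route: 7–1–8–6 = 7 m.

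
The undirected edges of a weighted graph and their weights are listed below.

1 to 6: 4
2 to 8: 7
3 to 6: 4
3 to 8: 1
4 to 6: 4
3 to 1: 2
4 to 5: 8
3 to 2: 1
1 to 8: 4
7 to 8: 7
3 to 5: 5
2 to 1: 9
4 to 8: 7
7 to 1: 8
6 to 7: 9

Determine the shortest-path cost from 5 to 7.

Candidate routes:
5 → 3 → 8 → 1 → 7: 5+1+4+8 = 18
5 → 3 → 1 → 7: 5+2+8 = 15
5 → 3 → 8 → 7: 5+1+7 = 13
The minimum is 13 via 5 → 3 → 8 → 7.

13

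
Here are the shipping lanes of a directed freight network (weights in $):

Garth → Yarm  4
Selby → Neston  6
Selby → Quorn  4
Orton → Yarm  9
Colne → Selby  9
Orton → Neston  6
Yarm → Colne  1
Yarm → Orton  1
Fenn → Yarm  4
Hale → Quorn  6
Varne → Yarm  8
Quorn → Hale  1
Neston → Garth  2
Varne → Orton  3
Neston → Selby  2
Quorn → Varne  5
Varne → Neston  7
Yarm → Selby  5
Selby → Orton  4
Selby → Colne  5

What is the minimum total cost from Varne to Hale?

Running Dijkstra from Varne:
Varne: 0
Orton: 3  (via Varne)
Neston: 7  (via Varne)
Yarm: 8  (via Varne)
Colne: 9  (via Yarm)
Garth: 9  (via Neston)
Selby: 9  (via Neston)
Quorn: 13  (via Selby)
Hale: 14  (via Quorn)
Shortest route: Varne–Neston–Selby–Quorn–Hale = $14.

$14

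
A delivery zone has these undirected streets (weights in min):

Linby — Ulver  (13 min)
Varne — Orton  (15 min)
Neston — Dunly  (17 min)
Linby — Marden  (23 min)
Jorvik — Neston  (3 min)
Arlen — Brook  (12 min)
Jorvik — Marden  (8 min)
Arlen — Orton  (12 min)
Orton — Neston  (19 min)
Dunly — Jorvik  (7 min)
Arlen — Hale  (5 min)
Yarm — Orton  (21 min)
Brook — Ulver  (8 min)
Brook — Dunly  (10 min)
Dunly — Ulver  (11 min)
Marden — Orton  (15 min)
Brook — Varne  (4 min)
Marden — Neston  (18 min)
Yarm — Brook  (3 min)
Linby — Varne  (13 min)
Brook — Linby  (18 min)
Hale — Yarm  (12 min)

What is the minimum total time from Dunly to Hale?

25 min

Enumerating some paths:
Dunly–Ulver–Brook–Yarm–Hale: 11+8+3+12 = 34
Dunly–Brook–Arlen–Hale: 10+12+5 = 27
Dunly–Brook–Yarm–Hale: 10+3+12 = 25
Cheapest is Dunly–Brook–Yarm–Hale at 25 min.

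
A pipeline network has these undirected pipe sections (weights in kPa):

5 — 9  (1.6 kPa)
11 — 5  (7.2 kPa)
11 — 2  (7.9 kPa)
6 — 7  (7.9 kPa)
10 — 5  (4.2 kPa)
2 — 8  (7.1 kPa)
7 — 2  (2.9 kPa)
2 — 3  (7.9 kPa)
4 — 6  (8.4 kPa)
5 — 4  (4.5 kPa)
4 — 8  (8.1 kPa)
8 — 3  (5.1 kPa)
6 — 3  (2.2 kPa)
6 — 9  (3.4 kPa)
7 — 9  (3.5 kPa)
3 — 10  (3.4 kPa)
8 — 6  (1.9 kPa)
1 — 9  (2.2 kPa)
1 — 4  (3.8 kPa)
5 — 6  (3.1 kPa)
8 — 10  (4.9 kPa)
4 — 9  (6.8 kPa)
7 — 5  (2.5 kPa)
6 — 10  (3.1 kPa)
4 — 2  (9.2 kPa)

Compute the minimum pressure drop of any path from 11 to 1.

11 kPa

Compare a few routes:
11 → 5 → 9 → 1: 7.2+1.6+2.2 = 11
11 → 5 → 7 → 9 → 1: 7.2+2.5+3.5+2.2 = 15.4
The minimum is 11 kPa via 11 → 5 → 9 → 1.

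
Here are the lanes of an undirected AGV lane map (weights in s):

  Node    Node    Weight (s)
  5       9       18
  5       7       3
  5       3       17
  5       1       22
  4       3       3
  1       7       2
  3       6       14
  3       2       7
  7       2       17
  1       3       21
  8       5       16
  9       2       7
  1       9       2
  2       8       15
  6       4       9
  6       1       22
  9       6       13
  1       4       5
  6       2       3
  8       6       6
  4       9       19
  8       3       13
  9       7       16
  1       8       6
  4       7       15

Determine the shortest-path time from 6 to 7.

14 s

Shortest distances from 6:
6: 0
2: 3  (via 6)
8: 6  (via 6)
4: 9  (via 6)
3: 10  (via 2)
9: 10  (via 2)
1: 12  (via 8)
7: 14  (via 1)
Shortest route: 6–8–1–7 = 14 s.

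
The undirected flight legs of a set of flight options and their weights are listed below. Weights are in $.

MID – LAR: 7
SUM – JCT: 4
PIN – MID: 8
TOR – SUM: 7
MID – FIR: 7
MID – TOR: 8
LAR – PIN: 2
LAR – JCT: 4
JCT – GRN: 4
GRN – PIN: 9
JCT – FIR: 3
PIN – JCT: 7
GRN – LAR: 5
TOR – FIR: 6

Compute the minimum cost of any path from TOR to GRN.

$13

Settle nodes by increasing distance from TOR:
TOR: 0
FIR: 6  (via TOR)
SUM: 7  (via TOR)
MID: 8  (via TOR)
JCT: 9  (via FIR)
LAR: 13  (via JCT)
GRN: 13  (via JCT)
Shortest route: TOR → FIR → JCT → GRN = $13.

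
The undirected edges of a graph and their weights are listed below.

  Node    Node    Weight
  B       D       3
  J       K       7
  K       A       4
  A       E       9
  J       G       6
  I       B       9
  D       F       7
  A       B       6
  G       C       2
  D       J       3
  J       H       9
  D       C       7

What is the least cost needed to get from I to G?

21

Candidate routes:
I → B → A → K → J → D → C → G: 9+6+4+7+3+7+2 = 38
I → B → D → J → G: 9+3+3+6 = 21
I → B → A → K → J → G: 9+6+4+7+6 = 32
Cheapest is I → B → D → J → G at 21.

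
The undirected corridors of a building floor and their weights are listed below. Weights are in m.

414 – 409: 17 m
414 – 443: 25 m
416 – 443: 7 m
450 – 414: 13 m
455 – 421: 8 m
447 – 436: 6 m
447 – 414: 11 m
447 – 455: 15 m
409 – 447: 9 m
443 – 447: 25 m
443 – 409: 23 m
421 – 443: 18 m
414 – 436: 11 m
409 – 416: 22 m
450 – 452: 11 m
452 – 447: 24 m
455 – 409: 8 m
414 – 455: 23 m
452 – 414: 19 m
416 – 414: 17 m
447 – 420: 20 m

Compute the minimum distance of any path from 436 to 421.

Shortest distances from 436:
436: 0
447: 6  (via 436)
414: 11  (via 436)
409: 15  (via 447)
455: 21  (via 447)
450: 24  (via 414)
420: 26  (via 447)
416: 28  (via 414)
421: 29  (via 455)
Shortest route: 436–447–455–421 = 29 m.

29 m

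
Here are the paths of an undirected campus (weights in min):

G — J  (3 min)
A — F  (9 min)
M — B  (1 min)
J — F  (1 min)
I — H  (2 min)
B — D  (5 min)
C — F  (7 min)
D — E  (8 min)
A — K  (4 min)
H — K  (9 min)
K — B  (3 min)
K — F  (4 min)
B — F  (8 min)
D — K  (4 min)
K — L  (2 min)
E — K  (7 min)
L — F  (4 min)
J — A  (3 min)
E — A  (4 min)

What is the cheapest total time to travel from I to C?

22 min

Candidate routes:
I–H–K–A–J–F–C: 2+9+4+3+1+7 = 26
I–H–K–L–F–C: 2+9+2+4+7 = 24
I–H–K–B–F–C: 2+9+3+8+7 = 29
I–H–K–F–C: 2+9+4+7 = 22
Cheapest is I–H–K–F–C at 22 min.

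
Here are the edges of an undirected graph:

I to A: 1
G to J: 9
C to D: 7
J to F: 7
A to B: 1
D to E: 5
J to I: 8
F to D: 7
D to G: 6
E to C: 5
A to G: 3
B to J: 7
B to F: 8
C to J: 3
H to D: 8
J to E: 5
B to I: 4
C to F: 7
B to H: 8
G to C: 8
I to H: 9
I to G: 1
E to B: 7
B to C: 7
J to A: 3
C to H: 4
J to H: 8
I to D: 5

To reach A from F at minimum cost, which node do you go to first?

B

Candidate routes:
F - B - A: 8+1 = 9
F - J - A: 7+3 = 10
F - B - I - A: 8+4+1 = 13
The minimum is 9 via F - B - A.
So from F the first move is to B.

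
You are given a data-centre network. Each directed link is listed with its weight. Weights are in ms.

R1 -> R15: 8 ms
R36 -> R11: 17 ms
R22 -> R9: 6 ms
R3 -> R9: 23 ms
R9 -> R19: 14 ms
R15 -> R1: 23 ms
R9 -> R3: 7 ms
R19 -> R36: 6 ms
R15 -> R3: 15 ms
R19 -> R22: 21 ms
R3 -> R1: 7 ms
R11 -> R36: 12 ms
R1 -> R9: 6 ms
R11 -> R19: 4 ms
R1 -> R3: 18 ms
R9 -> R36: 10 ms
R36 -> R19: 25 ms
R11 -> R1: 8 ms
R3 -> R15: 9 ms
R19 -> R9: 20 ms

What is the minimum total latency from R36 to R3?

Settle nodes by increasing distance from R36:
R36: 0
R11: 17  (via R36)
R19: 21  (via R11)
R1: 25  (via R11)
R9: 31  (via R1)
R15: 33  (via R1)
R3: 38  (via R9)
Shortest route: R36–R11–R1–R9–R3 = 38 ms.

38 ms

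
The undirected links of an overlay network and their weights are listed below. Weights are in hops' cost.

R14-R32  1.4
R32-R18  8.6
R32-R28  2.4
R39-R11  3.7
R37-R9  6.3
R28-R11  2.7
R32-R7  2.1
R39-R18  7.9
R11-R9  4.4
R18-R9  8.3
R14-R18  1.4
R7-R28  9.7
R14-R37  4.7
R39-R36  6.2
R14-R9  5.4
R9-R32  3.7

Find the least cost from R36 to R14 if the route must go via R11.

16.4 hops' cost

Best R36 to R11: R36 → R39 → R11 costing 9.9
Shortest R11→R14: R11 → R28 → R32 → R14 = 6.5
Total via R11: 9.9 + 6.5 = 16.4 hops' cost.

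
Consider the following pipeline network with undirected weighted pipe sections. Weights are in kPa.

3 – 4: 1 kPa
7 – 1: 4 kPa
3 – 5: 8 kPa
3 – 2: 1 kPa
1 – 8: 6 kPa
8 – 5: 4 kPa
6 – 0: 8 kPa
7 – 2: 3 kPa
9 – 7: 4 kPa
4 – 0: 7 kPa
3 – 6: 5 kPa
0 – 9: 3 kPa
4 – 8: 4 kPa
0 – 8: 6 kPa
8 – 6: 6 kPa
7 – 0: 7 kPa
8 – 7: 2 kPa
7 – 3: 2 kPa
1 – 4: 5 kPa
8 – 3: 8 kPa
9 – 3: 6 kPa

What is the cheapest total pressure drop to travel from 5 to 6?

Candidate routes:
5 → 8 → 6: 4+6 = 10
5 → 3 → 6: 8+5 = 13
Cheapest is 5 → 8 → 6 at 10 kPa.

10 kPa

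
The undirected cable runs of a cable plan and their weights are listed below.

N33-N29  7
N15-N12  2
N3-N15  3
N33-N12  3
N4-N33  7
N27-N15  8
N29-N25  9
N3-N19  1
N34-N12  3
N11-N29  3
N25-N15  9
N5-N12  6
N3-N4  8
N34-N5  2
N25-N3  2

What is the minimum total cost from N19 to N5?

11

Candidate routes:
N19–N3–N15–N12–N34–N5: 1+3+2+3+2 = 11
N19–N3–N15–N12–N5: 1+3+2+6 = 12
Cheapest is N19–N3–N15–N12–N34–N5 at 11.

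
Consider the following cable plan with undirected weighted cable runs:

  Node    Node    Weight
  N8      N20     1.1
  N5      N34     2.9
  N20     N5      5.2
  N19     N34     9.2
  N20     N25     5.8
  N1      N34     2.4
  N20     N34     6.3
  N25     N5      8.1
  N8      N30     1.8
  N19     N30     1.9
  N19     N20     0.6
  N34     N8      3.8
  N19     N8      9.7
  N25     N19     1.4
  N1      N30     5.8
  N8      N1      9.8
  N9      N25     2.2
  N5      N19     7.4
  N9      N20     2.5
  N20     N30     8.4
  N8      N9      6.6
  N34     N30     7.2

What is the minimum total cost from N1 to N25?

Shortest distances from N1:
N1: 0
N34: 2.4  (via N1)
N5: 5.3  (via N34)
N30: 5.8  (via N1)
N8: 6.2  (via N34)
N20: 7.3  (via N8)
N19: 7.7  (via N30)
N25: 9.1  (via N19)
Shortest route: N1–N30–N19–N25 = 9.1.

9.1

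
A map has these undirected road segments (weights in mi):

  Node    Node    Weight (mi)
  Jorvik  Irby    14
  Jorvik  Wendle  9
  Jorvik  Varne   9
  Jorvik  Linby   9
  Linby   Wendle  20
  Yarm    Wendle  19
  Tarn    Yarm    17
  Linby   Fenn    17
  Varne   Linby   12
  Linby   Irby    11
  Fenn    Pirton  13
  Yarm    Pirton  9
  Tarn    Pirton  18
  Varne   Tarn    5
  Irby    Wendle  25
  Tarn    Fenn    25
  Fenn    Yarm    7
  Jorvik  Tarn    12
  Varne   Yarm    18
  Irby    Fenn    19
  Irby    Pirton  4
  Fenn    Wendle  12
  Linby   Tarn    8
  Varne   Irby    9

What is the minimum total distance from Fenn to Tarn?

Enumerating some paths:
Fenn–Linby–Tarn: 17+8 = 25
Fenn–Tarn: 25 = 25
Fenn–Yarm–Tarn: 7+17 = 24
The minimum is 24 mi via Fenn–Yarm–Tarn.

24 mi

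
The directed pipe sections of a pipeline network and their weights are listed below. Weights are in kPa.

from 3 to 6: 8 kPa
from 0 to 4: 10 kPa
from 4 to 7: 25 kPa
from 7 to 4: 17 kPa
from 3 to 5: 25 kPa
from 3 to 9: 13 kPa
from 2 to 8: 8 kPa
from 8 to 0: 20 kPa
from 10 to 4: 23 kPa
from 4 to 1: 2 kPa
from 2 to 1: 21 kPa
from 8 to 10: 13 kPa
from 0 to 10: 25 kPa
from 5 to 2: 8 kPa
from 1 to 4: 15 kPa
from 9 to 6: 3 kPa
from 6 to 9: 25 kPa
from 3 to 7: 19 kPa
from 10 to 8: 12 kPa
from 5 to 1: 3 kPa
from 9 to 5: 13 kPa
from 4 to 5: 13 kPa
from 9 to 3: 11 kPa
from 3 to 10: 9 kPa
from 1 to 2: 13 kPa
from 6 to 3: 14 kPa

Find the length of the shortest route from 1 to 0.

Shortest distances from 1:
1: 0
2: 13  (via 1)
4: 15  (via 1)
8: 21  (via 2)
5: 28  (via 4)
10: 34  (via 8)
7: 40  (via 4)
0: 41  (via 8)
Shortest route: 1–2–8–0 = 41 kPa.

41 kPa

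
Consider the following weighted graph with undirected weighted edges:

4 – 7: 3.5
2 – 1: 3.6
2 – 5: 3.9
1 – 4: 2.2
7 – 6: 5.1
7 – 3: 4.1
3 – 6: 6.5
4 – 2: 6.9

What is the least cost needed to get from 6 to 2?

Shortest distances from 6:
6: 0
7: 5.1  (via 6)
3: 6.5  (via 6)
4: 8.6  (via 7)
1: 10.8  (via 4)
2: 14.4  (via 1)
Shortest route: 6–7–4–1–2 = 14.4.

14.4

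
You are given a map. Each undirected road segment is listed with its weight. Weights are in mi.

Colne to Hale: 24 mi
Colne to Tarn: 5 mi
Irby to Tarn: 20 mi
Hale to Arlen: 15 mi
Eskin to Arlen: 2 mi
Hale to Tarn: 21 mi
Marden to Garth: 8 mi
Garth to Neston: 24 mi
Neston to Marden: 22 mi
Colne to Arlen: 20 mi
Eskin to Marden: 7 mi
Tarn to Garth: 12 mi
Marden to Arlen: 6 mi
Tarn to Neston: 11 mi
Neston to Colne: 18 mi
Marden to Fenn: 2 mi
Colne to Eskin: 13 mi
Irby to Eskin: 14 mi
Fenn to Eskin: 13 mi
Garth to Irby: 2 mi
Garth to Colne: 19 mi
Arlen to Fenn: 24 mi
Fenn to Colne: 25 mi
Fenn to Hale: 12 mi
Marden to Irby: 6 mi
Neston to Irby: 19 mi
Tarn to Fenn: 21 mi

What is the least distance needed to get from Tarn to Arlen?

Compare a few routes:
Tarn–Garth–Marden–Arlen: 12+8+6 = 26
Tarn–Garth–Irby–Marden–Arlen: 12+2+6+6 = 26
Tarn–Colne–Arlen: 5+20 = 25
Tarn–Colne–Eskin–Arlen: 5+13+2 = 20
The minimum is 20 mi via Tarn–Colne–Eskin–Arlen.

20 mi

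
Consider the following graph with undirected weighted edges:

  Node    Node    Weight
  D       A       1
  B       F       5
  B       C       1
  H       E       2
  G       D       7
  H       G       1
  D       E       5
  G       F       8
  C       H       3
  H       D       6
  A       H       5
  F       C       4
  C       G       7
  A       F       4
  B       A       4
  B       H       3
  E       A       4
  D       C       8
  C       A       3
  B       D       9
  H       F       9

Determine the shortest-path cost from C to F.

Candidate routes:
C → B → F: 1+5 = 6
C → F: 4 = 4
C → A → F: 3+4 = 7
The minimum is 4 via C → F.

4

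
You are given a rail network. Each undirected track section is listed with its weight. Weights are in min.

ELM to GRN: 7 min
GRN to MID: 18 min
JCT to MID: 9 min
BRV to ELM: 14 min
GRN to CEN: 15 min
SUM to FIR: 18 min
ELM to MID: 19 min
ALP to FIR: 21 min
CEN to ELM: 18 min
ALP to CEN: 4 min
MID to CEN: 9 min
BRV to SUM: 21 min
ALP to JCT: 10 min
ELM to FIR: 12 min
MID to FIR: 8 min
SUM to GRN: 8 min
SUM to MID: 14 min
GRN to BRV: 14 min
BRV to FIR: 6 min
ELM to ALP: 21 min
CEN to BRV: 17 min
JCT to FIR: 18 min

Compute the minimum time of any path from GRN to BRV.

Enumerating some paths:
GRN - BRV: 14 = 14
GRN - ELM - BRV: 7+14 = 21
GRN - ELM - FIR - BRV: 7+12+6 = 25
Cheapest is GRN - BRV at 14 min.

14 min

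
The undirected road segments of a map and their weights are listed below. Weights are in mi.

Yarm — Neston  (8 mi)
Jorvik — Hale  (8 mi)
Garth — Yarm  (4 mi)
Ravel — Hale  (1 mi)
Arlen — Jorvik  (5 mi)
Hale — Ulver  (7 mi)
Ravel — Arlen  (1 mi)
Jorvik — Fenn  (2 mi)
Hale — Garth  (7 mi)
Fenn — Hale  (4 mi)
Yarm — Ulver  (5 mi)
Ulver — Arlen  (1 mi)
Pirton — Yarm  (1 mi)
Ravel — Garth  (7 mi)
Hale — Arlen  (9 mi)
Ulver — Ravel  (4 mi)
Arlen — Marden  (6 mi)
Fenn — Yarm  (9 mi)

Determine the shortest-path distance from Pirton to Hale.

9 mi

Compare a few routes:
Pirton → Yarm → Ulver → Ravel → Hale: 1+5+4+1 = 11
Pirton → Yarm → Ulver → Arlen → Ravel → Hale: 1+5+1+1+1 = 9
Pirton → Yarm → Garth → Hale: 1+4+7 = 12
Cheapest is Pirton → Yarm → Ulver → Arlen → Ravel → Hale at 9 mi.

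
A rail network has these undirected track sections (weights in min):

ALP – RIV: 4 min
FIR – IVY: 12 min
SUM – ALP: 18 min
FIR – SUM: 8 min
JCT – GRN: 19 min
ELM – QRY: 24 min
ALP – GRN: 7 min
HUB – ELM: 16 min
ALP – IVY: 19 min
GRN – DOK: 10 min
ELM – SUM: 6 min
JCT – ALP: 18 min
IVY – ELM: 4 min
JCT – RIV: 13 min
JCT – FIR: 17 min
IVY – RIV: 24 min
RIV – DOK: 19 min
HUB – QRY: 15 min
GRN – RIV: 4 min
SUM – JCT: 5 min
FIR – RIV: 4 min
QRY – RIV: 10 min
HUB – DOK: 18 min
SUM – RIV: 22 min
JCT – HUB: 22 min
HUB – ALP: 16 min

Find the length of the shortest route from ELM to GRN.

22 min

Compare a few routes:
ELM → SUM → FIR → RIV → GRN: 6+8+4+4 = 22
ELM → IVY → FIR → RIV → GRN: 4+12+4+4 = 24
The minimum is 22 min via ELM → SUM → FIR → RIV → GRN.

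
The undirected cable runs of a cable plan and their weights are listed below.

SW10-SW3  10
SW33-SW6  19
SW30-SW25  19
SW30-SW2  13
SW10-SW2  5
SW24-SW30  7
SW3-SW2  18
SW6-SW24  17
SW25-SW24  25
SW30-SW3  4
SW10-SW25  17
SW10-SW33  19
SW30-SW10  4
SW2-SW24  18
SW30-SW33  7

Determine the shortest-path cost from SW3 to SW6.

28

Shortest distances from SW3:
SW3: 0
SW30: 4  (via SW3)
SW10: 8  (via SW30)
SW33: 11  (via SW30)
SW24: 11  (via SW30)
SW2: 13  (via SW10)
SW25: 23  (via SW30)
SW6: 28  (via SW24)
Shortest route: SW3–SW30–SW24–SW6 = 28.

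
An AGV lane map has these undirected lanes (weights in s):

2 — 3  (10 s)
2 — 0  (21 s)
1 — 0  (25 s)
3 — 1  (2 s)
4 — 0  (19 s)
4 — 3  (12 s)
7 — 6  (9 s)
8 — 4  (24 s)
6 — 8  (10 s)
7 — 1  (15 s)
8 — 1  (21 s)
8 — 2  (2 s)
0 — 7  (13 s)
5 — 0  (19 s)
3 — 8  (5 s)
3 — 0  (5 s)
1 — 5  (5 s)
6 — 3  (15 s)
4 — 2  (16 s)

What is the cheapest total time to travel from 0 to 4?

Settle nodes by increasing distance from 0:
0: 0
3: 5  (via 0)
1: 7  (via 3)
8: 10  (via 3)
2: 12  (via 8)
5: 12  (via 1)
7: 13  (via 0)
4: 17  (via 3)
Shortest route: 0–3–4 = 17 s.

17 s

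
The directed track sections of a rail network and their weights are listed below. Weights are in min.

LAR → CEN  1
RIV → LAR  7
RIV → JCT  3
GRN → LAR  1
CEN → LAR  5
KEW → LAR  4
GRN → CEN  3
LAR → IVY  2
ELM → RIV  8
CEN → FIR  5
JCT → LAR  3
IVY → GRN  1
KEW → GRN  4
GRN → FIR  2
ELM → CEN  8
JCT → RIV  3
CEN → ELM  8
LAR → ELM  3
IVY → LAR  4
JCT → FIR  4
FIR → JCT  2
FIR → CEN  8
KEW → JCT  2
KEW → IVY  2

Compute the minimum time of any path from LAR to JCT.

7 min

Running Dijkstra from LAR:
LAR: 0
CEN: 1  (via LAR)
IVY: 2  (via LAR)
GRN: 3  (via IVY)
ELM: 3  (via LAR)
FIR: 5  (via GRN)
JCT: 7  (via FIR)
Shortest route: LAR–IVY–GRN–FIR–JCT = 7 min.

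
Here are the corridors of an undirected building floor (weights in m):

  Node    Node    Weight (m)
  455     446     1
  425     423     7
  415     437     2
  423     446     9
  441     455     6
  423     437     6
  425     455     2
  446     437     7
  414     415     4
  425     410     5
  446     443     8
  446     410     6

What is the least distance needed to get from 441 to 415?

16 m

Shortest distances from 441:
441: 0
455: 6  (via 441)
446: 7  (via 455)
425: 8  (via 455)
410: 13  (via 446)
437: 14  (via 446)
443: 15  (via 446)
423: 15  (via 425)
415: 16  (via 437)
Shortest route: 441–455–446–437–415 = 16 m.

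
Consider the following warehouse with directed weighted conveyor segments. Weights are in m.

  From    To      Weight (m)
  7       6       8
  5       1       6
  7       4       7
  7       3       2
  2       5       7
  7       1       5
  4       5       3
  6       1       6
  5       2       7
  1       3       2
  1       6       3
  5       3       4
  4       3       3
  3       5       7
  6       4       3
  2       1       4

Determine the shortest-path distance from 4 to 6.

12 m

Compare a few routes:
4 - 5 - 1 - 6: 3+6+3 = 12
4 - 5 - 2 - 1 - 6: 3+7+4+3 = 17
The minimum is 12 m via 4 - 5 - 1 - 6.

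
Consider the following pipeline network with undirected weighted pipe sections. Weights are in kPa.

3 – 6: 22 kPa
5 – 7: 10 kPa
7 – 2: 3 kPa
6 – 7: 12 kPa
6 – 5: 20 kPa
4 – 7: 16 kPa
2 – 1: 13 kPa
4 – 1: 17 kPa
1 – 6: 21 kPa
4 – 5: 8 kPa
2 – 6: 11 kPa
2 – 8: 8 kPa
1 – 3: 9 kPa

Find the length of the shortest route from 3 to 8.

Candidate routes:
3 - 1 - 2 - 8: 9+13+8 = 30
3 - 6 - 7 - 2 - 8: 22+12+3+8 = 45
3 - 6 - 2 - 8: 22+11+8 = 41
Cheapest is 3 - 1 - 2 - 8 at 30 kPa.

30 kPa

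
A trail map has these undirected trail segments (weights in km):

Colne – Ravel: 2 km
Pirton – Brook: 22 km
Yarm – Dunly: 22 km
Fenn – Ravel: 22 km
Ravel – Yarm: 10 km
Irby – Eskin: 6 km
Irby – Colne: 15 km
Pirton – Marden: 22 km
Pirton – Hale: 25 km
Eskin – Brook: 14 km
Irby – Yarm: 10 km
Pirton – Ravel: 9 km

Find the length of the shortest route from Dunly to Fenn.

54 km

Shortest distances from Dunly:
Dunly: 0
Yarm: 22  (via Dunly)
Ravel: 32  (via Yarm)
Irby: 32  (via Yarm)
Colne: 34  (via Ravel)
Eskin: 38  (via Irby)
Pirton: 41  (via Ravel)
Brook: 52  (via Eskin)
Fenn: 54  (via Ravel)
Shortest route: Dunly → Yarm → Ravel → Fenn = 54 km.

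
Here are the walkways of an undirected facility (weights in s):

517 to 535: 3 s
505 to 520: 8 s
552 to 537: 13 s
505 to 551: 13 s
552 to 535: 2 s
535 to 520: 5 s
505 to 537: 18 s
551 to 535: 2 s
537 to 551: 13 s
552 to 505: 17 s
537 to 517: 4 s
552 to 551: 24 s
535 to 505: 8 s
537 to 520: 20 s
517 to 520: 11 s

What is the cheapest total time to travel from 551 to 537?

9 s

Settle nodes by increasing distance from 551:
551: 0
535: 2  (via 551)
552: 4  (via 535)
517: 5  (via 535)
520: 7  (via 535)
537: 9  (via 517)
Shortest route: 551 → 535 → 517 → 537 = 9 s.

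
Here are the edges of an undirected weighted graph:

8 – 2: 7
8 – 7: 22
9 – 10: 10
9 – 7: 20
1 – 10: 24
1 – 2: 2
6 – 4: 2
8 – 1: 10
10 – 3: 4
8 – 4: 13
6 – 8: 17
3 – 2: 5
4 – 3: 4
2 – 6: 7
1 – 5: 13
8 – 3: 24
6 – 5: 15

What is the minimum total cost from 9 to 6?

Compare a few routes:
9–10–3–2–8–4–6: 10+4+5+7+13+2 = 41
9–10–3–2–6: 10+4+5+7 = 26
9–10–3–4–6: 10+4+4+2 = 20
Cheapest is 9–10–3–4–6 at 20.

20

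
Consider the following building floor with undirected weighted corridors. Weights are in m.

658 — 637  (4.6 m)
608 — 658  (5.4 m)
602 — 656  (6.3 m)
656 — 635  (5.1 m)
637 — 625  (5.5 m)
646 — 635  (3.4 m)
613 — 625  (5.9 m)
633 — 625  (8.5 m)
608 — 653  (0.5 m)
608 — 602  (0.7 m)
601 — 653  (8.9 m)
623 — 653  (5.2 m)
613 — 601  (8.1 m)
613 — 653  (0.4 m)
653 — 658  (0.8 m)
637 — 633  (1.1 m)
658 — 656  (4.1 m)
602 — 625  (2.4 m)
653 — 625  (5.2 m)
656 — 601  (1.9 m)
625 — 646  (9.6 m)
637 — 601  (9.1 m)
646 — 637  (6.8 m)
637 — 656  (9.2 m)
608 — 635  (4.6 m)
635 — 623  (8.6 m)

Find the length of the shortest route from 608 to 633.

Candidate routes:
608–653–658–637–633: 0.5+0.8+4.6+1.1 = 7
608–602–625–637–633: 0.7+2.4+5.5+1.1 = 9.7
608–658–637–633: 5.4+4.6+1.1 = 11.1
The minimum is 7 m via 608–653–658–637–633.

7 m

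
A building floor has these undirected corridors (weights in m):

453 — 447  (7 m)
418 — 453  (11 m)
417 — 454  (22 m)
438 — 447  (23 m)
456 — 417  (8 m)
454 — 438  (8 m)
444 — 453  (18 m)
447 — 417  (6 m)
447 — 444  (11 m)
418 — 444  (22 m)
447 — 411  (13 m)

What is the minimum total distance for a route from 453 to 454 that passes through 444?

Shortest 453→444: 453 → 444 = 18
Shortest 444→454: 444 → 447 → 417 → 454 = 39
Total via 444: 18 + 39 = 57 m.

57 m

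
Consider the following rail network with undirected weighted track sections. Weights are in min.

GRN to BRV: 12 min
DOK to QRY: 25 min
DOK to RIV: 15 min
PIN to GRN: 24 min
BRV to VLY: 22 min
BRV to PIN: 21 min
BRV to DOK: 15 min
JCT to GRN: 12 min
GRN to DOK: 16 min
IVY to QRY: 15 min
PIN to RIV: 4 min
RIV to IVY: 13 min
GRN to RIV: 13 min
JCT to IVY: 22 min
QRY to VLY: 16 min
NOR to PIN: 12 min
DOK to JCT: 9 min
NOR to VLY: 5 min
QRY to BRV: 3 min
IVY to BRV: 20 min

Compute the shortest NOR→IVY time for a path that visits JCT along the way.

62 min

Best NOR to JCT: NOR–PIN–RIV–DOK–JCT costing 40
Best JCT to IVY: JCT–IVY costing 22
Total via JCT: 40 + 22 = 62 min.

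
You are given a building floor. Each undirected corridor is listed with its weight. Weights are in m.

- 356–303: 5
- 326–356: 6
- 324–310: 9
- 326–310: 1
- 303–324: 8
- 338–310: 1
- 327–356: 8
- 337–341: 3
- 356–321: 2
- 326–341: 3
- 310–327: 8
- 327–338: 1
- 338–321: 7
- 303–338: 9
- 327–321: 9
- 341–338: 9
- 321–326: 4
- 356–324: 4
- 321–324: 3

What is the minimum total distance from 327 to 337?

9 m

Compare a few routes:
327 → 338 → 310 → 326 → 341 → 337: 1+1+1+3+3 = 9
327 → 338 → 341 → 337: 1+9+3 = 13
The minimum is 9 m via 327 → 338 → 310 → 326 → 341 → 337.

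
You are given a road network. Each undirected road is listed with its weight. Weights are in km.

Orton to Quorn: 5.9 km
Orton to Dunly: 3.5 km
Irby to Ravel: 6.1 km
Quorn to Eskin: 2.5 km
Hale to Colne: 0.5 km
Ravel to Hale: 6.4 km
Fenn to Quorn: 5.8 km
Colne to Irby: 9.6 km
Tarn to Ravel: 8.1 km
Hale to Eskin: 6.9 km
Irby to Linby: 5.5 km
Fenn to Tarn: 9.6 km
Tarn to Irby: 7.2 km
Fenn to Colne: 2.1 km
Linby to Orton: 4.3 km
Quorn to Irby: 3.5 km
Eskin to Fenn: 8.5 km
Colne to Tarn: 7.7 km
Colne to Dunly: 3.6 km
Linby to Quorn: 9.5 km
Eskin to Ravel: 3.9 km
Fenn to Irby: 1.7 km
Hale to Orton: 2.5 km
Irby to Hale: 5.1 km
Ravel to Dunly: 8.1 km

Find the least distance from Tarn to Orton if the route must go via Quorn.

Best Tarn to Quorn: Tarn → Irby → Quorn costing 10.7
Best Quorn to Orton: Quorn → Orton costing 5.9
Total via Quorn: 10.7 + 5.9 = 16.6 km.

16.6 km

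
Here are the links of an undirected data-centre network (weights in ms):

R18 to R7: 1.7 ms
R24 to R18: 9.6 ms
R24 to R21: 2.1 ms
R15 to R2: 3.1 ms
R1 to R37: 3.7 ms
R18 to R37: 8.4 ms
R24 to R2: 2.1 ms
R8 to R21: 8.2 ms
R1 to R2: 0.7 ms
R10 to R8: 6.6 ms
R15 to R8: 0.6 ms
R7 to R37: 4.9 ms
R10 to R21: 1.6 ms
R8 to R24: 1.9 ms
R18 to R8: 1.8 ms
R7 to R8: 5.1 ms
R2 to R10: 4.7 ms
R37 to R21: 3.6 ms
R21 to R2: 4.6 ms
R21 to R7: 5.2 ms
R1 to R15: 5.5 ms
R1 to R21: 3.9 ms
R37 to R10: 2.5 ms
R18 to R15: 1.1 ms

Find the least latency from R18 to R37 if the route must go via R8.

Best R18 to R8: R18–R15–R8 costing 1.7
Best R8 to R37: R8–R24–R21–R37 costing 7.6
Total via R8: 1.7 + 7.6 = 9.3 ms.

9.3 ms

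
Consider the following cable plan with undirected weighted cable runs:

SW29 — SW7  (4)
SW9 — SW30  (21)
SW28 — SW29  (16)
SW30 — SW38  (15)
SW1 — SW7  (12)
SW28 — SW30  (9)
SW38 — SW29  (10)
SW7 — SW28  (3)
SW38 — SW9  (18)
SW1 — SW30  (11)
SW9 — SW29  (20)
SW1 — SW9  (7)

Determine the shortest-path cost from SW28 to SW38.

Compare a few routes:
SW28–SW29–SW38: 16+10 = 26
SW28–SW7–SW1–SW9–SW38: 3+12+7+18 = 40
SW28–SW30–SW38: 9+15 = 24
SW28–SW7–SW29–SW38: 3+4+10 = 17
Cheapest is SW28–SW7–SW29–SW38 at 17.

17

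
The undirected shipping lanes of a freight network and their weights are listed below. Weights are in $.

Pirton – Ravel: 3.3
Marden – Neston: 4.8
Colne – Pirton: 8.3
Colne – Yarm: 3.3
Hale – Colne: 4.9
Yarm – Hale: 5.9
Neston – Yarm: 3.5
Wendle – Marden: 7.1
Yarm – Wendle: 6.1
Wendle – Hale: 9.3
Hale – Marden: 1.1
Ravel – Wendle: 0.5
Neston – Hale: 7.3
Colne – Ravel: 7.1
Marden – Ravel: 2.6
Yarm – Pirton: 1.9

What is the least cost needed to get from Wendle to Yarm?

$5.7

Settle nodes by increasing distance from Wendle:
Wendle: 0
Ravel: 0.5  (via Wendle)
Marden: 3.1  (via Ravel)
Pirton: 3.8  (via Ravel)
Hale: 4.2  (via Marden)
Yarm: 5.7  (via Pirton)
Shortest route: Wendle → Ravel → Pirton → Yarm = $5.7.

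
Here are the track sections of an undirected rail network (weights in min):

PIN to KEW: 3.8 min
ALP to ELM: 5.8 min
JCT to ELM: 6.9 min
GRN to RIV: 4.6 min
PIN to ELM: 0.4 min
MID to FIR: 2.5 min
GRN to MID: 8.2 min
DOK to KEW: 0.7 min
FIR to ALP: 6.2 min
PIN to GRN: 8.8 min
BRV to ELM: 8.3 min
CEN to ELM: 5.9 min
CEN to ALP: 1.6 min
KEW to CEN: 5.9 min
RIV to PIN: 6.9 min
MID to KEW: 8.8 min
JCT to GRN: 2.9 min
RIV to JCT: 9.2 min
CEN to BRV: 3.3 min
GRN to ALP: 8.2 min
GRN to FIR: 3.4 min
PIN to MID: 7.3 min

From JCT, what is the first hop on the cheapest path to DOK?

ELM

Enumerating some paths:
JCT–GRN–PIN–KEW–DOK: 2.9+8.8+3.8+0.7 = 16.2
JCT–GRN–FIR–MID–KEW–DOK: 2.9+3.4+2.5+8.8+0.7 = 18.3
JCT–ELM–PIN–KEW–DOK: 6.9+0.4+3.8+0.7 = 11.8
The minimum is 11.8 min via JCT–ELM–PIN–KEW–DOK.
So from JCT the first move is to ELM.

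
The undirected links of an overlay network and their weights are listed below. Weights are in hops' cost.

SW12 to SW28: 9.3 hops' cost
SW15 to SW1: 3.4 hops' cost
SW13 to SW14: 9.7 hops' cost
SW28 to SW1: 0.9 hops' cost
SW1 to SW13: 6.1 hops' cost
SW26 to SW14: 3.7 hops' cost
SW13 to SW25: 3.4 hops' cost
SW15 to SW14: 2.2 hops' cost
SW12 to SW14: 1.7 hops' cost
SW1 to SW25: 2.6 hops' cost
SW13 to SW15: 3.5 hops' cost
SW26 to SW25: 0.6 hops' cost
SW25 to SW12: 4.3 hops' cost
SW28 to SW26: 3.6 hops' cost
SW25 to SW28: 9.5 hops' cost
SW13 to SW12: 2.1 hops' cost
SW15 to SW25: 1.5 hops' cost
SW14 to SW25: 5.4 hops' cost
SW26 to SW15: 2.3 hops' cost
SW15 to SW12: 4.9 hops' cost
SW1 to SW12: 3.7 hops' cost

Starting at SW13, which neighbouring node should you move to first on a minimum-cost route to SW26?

Candidate routes:
SW13–SW25–SW26: 3.4+0.6 = 4
SW13–SW15–SW25–SW26: 3.5+1.5+0.6 = 5.6
The minimum is 4 hops' cost via SW13–SW25–SW26.
So from SW13 the first move is to SW25.

SW25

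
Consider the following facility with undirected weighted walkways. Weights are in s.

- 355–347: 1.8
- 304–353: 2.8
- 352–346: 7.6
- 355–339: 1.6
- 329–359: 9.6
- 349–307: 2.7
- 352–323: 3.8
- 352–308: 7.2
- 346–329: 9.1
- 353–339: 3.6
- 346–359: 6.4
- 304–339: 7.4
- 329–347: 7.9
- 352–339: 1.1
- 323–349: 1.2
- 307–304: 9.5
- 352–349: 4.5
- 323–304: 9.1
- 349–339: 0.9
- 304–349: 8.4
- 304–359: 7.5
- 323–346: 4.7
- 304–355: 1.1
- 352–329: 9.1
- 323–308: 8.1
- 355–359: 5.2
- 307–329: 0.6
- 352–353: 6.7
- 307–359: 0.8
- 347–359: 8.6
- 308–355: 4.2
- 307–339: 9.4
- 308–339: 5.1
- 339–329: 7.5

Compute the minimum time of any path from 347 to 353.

Compare a few routes:
347 - 355 - 304 - 353: 1.8+1.1+2.8 = 5.7
347 - 355 - 339 - 353: 1.8+1.6+3.6 = 7
Cheapest is 347 - 355 - 304 - 353 at 5.7 s.

5.7 s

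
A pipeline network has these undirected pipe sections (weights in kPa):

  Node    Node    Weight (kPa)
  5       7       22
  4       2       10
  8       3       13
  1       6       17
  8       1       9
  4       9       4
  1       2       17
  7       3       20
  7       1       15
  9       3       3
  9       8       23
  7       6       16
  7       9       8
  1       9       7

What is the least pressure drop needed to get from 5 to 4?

34 kPa

Candidate routes:
5 → 7 → 1 → 9 → 4: 22+15+7+4 = 48
5 → 7 → 3 → 9 → 4: 22+20+3+4 = 49
5 → 7 → 9 → 4: 22+8+4 = 34
The minimum is 34 kPa via 5 → 7 → 9 → 4.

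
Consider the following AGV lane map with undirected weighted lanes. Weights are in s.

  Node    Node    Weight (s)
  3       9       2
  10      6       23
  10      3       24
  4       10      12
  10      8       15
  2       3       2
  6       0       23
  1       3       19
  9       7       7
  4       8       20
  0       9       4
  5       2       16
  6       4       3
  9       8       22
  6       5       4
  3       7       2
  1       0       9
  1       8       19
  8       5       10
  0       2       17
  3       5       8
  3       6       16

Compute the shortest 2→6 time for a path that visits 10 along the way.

Best 2 to 10: 2 → 3 → 10 costing 26
Shortest 10→6: 10 → 4 → 6 = 15
Total via 10: 26 + 15 = 41 s.

41 s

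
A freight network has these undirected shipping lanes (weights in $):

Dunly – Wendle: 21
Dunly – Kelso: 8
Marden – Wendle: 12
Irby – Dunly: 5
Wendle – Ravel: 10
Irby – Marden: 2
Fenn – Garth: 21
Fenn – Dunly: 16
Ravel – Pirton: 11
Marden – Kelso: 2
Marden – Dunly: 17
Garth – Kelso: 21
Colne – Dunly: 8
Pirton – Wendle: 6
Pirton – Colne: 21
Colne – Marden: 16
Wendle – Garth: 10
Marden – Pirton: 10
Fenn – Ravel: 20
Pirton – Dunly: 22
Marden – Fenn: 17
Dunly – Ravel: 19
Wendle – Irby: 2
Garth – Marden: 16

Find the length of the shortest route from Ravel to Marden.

Enumerating some paths:
Ravel → Pirton → Marden: 11+10 = 21
Ravel → Wendle → Irby → Marden: 10+2+2 = 14
The minimum is $14 via Ravel → Wendle → Irby → Marden.

$14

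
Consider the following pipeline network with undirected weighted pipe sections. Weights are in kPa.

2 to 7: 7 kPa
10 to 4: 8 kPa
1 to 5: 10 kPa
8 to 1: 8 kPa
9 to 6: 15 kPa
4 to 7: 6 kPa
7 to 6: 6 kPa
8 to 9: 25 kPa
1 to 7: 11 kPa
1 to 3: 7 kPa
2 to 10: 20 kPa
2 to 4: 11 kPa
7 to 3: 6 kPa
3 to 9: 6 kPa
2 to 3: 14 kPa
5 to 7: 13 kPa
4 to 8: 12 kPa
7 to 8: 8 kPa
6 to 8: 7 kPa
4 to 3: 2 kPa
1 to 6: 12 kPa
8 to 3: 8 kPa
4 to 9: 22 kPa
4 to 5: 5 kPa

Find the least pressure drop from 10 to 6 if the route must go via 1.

29 kPa

Best 10 to 1: 10–4–3–1 costing 17
Shortest 1→6: 1–6 = 12
Total via 1: 17 + 12 = 29 kPa.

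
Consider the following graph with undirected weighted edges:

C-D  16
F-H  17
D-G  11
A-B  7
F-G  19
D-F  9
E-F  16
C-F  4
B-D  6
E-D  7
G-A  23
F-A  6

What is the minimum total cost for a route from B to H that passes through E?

46

Shortest B→E: B → D → E = 13
Shortest E→H: E → F → H = 33
Total via E: 13 + 33 = 46.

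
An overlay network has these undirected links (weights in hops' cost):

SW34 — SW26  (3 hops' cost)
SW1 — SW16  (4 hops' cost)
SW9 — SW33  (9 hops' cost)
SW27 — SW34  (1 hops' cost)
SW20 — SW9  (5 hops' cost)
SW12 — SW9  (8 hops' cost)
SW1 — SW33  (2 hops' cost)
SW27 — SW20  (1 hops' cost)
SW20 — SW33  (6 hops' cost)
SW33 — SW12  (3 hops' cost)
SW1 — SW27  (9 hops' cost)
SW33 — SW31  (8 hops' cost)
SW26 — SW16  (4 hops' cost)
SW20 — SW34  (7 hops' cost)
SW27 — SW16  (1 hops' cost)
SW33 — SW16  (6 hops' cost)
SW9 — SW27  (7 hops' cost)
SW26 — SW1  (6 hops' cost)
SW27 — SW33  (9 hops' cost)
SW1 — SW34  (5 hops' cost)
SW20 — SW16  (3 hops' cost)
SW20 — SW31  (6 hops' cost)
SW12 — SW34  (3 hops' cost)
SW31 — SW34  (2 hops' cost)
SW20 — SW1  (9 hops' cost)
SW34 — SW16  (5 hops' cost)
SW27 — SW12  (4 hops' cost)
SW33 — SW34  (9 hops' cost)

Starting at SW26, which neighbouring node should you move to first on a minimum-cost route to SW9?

Enumerating some paths:
SW26 → SW16 → SW27 → SW20 → SW9: 4+1+1+5 = 11
SW26 → SW34 → SW27 → SW20 → SW9: 3+1+1+5 = 10
The minimum is 10 hops' cost via SW26 → SW34 → SW27 → SW20 → SW9.
So from SW26 the first move is to SW34.

SW34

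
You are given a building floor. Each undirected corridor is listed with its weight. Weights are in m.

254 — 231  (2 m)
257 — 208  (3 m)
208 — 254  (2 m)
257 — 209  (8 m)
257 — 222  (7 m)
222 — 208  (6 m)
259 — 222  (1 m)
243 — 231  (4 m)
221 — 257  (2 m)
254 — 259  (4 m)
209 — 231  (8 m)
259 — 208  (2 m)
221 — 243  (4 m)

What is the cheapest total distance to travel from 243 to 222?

11 m

Running Dijkstra from 243:
243: 0
231: 4  (via 243)
221: 4  (via 243)
257: 6  (via 221)
254: 6  (via 231)
208: 8  (via 254)
259: 10  (via 254)
222: 11  (via 259)
Shortest route: 243–231–254–259–222 = 11 m.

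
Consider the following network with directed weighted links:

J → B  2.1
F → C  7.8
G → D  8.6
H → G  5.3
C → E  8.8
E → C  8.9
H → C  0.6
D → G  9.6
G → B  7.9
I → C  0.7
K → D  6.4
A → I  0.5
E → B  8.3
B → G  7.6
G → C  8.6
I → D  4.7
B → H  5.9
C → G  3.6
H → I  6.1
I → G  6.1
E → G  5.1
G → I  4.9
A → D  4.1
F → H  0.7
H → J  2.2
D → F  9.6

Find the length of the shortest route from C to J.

19.6

Shortest distances from C:
C: 0
G: 3.6  (via C)
I: 8.5  (via G)
E: 8.8  (via C)
B: 11.5  (via G)
D: 12.2  (via G)
H: 17.4  (via B)
J: 19.6  (via H)
Shortest route: C → G → B → H → J = 19.6.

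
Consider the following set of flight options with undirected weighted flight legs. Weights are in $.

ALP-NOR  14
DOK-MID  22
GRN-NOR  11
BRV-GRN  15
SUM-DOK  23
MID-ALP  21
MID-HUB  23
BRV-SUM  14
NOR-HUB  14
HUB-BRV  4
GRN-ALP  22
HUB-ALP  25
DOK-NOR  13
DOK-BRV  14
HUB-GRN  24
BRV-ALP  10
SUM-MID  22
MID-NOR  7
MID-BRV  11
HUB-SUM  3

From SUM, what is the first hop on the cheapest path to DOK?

Compare a few routes:
SUM–HUB–BRV–DOK: 3+4+14 = 21
SUM–DOK: 23 = 23
SUM–HUB–NOR–DOK: 3+14+13 = 30
SUM–BRV–DOK: 14+14 = 28
The minimum is $21 via SUM–HUB–BRV–DOK.
So from SUM the first move is to HUB.

HUB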